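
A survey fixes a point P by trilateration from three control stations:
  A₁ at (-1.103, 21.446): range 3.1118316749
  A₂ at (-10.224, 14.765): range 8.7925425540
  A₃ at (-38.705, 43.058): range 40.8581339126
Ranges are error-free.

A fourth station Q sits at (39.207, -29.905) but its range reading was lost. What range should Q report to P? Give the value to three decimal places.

67.032

eq1: (x + 1.103)² + (y − 21.446)² = 3.1118316749²
eq2: (x + 10.224)² + (y − 14.765)² = 8.7925425540²
eq3: (x + 38.705)² + (y − 43.058)² = 40.8581339126²
eq1−eq3, eq1−eq2 (x²,y² cancel):
  -75.204·x + 43.224·y = 1231.217254
  -18.242·x − 13.362·y = -206.237432
det = -75.204·-13.362 − 43.224·-18.242 = 1793.368056
x = (1231.217254·-13.362 − 43.224·-206.237432) / 1793.368056 = -4.202773
y = (-75.204·-206.237432 − 1231.217254·-18.242) / 1793.368056 = 21.172310
|P − Q| = √((-4.202773 − 39.207)² + (21.172310 − -29.905)²) = 67.032082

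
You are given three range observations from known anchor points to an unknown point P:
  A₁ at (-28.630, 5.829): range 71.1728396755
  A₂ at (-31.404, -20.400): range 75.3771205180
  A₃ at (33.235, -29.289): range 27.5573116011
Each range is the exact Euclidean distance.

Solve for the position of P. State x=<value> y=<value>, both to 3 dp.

eq1: (x + 28.630)² + (y − 5.829)² = 71.1728396755²
eq2: (x + 31.404)² + (y + 20.400)² = 75.3771205180²
eq3: (x − 33.235)² + (y + 29.289)² = 27.5573116011²
eq2−eq1, eq2−eq3 (x²,y² cancel):
  5.548·x + 52.458·y = 67.420115
  129.278·x − 17.778·y = 5482.344405
det = 5.548·-17.778 − 52.458·129.278 = -6880.297668
x = (67.420115·-17.778 − 52.458·5482.344405) / -6880.297668 = 41.973681
y = (5.548·5482.344405 − 67.420115·129.278) / -6880.297668 = -3.153949

x=41.974 y=-3.154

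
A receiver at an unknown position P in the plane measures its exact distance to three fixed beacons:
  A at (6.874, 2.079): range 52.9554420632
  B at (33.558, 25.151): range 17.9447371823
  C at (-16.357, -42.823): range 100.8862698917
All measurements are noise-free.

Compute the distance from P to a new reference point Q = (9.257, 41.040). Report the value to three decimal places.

eq1: (x − 6.874)² + (y − 2.079)² = 52.9554420632²
eq2: (x − 33.558)² + (y − 25.151)² = 17.9447371823²
eq3: (x + 16.357)² + (y + 42.823)² = 100.8862698917²
eq1−eq2, eq1−eq3 (x²,y² cancel):
  53.368·x + 46.144·y = 4189.403300
  -46.462·x − 89.804·y = -5323.973948
det = 53.368·-89.804 − 46.144·-46.462 = -2648.717344
x = (4189.403300·-89.804 − 46.144·-5323.973948) / -2648.717344 = 49.290167
y = (53.368·-5323.973948 − 4189.403300·-46.462) / -2648.717344 = 33.783063
|P − Q| = √((49.290167 − 9.257)² + (33.783063 − 41.040)²) = 40.685594

40.686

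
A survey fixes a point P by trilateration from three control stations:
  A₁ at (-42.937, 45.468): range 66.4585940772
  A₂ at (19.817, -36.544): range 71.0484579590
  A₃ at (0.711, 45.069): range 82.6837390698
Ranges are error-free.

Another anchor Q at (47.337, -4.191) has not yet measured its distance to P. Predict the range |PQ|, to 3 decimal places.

98.166

eq1: (x + 42.937)² + (y − 45.468)² = 66.4585940772²
eq2: (x − 19.817)² + (y + 36.544)² = 71.0484579590²
eq3: (x − 0.711)² + (y − 45.069)² = 82.6837390698²
eq3−eq1, eq3−eq2 (x²,y² cancel):
  -87.296·x + 0.798·y = 4299.060691
  38.212·x − 163.226·y = 1485.174471
det = -87.296·-163.226 − 0.798·38.212 = 14218.483720
x = (4299.060691·-163.226 − 0.798·1485.174471) / 14218.483720 = -49.435908
y = (-87.296·1485.174471 − 4299.060691·38.212) / 14218.483720 = -20.672070
|P − Q| = √((-49.435908 − 47.337)² + (-20.672070 − -4.191)²) = 98.166294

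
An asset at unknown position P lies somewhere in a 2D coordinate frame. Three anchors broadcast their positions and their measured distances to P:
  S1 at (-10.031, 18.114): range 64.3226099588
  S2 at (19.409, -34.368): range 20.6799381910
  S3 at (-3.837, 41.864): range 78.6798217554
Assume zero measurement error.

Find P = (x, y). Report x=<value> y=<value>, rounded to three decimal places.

eq1: (x + 10.031)² + (y − 18.114)² = 64.3226099588²
eq2: (x − 19.409)² + (y + 34.368)² = 20.6799381910²
eq3: (x + 3.837)² + (y − 41.864)² = 78.6798217554²
eq3−eq2, eq3−eq1 (x²,y² cancel):
  46.492·x − 152.464·y = 5553.406148
  -12.388·x − 47.500·y = 714.537092
det = 46.492·-47.500 − -152.464·-12.388 = -4097.094032
x = (5553.406148·-47.500 − -152.464·714.537092) / -4097.094032 = 37.794009
y = (46.492·714.537092 − 5553.406148·-12.388) / -4097.094032 = -24.899564

x=37.794 y=-24.900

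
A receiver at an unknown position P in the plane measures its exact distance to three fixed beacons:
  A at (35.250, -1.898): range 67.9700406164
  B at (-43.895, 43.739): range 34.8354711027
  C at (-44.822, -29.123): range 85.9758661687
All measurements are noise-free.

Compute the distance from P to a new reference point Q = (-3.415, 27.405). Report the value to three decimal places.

22.688

eq1: (x − 35.250)² + (y + 1.898)² = 67.9700406164²
eq2: (x + 43.895)² + (y − 43.739)² = 34.8354711027²
eq3: (x + 44.822)² + (y + 29.123)² = 85.9758661687²
eq1−eq3, eq1−eq2 (x²,y² cancel):
  -160.144·x − 54.450·y = -1160.927233
  -158.290·x + 91.274·y = 6000.122616
det = -160.144·91.274 − -54.450·-158.290 = -23235.873956
x = (-1160.927233·91.274 − -54.450·6000.122616) / -23235.873956 = -9.500146
y = (-160.144·6000.122616 − -1160.927233·-158.290) / -23235.873956 = 49.262051
|P − Q| = √((-9.500146 − -3.415)² + (49.262051 − 27.405)²) = 22.688316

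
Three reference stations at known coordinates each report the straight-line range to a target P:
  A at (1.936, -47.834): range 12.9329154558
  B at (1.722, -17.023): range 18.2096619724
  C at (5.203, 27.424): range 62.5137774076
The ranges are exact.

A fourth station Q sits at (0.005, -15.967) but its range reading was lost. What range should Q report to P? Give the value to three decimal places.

eq1: (x − 1.936)² + (y + 47.834)² = 12.9329154558²
eq2: (x − 1.722)² + (y + 17.023)² = 18.2096619724²
eq3: (x − 5.203)² + (y − 27.424)² = 62.5137774076²
eq3−eq2, eq3−eq1 (x²,y² cancel):
  -6.962·x − 88.894·y = 3089.981405
  -6.534·x − 150.516·y = 5253.404731
det = -6.962·-150.516 − -88.894·-6.534 = 467.058996
x = (3089.981405·-150.516 − -88.894·5253.404731) / 467.058996 = 4.077684
y = (-6.962·5253.404731 − 3089.981405·-6.534) / 467.058996 = -35.079648
|P − Q| = √((4.077684 − 0.005)² + (-35.079648 − -15.967)²) = 19.541752

19.542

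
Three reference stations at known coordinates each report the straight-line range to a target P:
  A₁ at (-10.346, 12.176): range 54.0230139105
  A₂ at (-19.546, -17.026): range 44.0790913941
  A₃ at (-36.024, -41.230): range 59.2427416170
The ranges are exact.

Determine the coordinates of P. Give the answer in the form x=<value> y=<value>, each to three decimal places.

eq1: (x + 10.346)² + (y − 12.176)² = 54.0230139105²
eq2: (x + 19.546)² + (y + 17.026)² = 44.0790913941²
eq3: (x + 36.024)² + (y + 41.230)² = 59.2427416170²
eq1−eq2, eq1−eq3 (x²,y² cancel):
  -18.400·x − 58.404·y = 1392.155834
  -51.356·x − 106.812·y = 2151.130382
det = -18.400·-106.812 − -58.404·-51.356 = -1034.055024
x = (1392.155834·-106.812 − -58.404·2151.130382) / -1034.055024 = 22.304742
y = (-18.400·2151.130382 − 1392.155834·-51.356) / -1034.055024 = -30.863692

x=22.305 y=-30.864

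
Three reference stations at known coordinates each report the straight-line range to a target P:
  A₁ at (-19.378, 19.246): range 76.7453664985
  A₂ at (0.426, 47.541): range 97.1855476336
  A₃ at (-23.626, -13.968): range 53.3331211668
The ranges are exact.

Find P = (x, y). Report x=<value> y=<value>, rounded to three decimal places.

eq1: (x + 19.378)² + (y − 19.246)² = 76.7453664985²
eq2: (x − 0.426)² + (y − 47.541)² = 97.1855476336²
eq3: (x + 23.626)² + (y + 13.968)² = 53.3331211668²
eq3−eq2, eq3−eq1 (x²,y² cancel):
  48.104·x + 123.018·y = -5093.573598
  8.496·x + 66.428·y = -3052.806966
det = 48.104·66.428 − 123.018·8.496 = 2150.291584
x = (-5093.573598·66.428 − 123.018·-3052.806966) / 2150.291584 = 17.297329
y = (48.104·-3052.806966 − -5093.573598·8.496) / 2150.291584 = -48.168921

x=17.297 y=-48.169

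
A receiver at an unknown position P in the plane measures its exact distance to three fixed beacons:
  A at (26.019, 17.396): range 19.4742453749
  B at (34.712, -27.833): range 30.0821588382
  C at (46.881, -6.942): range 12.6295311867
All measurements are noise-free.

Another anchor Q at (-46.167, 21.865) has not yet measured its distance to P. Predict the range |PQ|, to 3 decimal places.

86.492

eq1: (x − 26.019)² + (y − 17.396)² = 19.4742453749²
eq2: (x − 34.712)² + (y + 27.833)² = 30.0821588382²
eq3: (x − 46.881)² + (y + 6.942)² = 12.6295311867²
eq2−eq3, eq2−eq1 (x²,y² cancel):
  24.338·x + 41.782·y = 1011.851914
  -17.386·x + 90.458·y = -474.299609
det = 24.338·90.458 − 41.782·-17.386 = 2927.988656
x = (1011.851914·90.458 − 41.782·-474.299609) / 2927.988656 = 38.028592
y = (24.338·-474.299609 − 1011.851914·-17.386) / 2927.988656 = 2.065771
|P − Q| = √((38.028592 − -46.167)² + (2.065771 − 21.865)²) = 86.492238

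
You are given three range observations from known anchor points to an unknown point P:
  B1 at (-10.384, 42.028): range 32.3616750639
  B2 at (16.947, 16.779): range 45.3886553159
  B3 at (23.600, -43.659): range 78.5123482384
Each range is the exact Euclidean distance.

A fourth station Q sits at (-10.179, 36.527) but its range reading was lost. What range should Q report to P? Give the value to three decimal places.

28.094

eq1: (x + 10.384)² + (y − 42.028)² = 32.3616750639²
eq2: (x − 16.947)² + (y − 16.779)² = 45.3886553159²
eq3: (x − 23.600)² + (y + 43.659)² = 78.5123482384²
eq3−eq1, eq3−eq2 (x²,y² cancel):
  -67.968·x + 171.374·y = 4528.022772
  -13.306·x + 120.876·y = 2209.726164
det = -67.968·120.876 − 171.374·-13.306 = -5935.397524
x = (4528.022772·120.876 − 171.374·2209.726164) / -5935.397524 = -28.412531
y = (-67.968·2209.726164 − 4528.022772·-13.306) / -5935.397524 = 15.153289
|P − Q| = √((-28.412531 − -10.179)² + (15.153289 − 36.527)²) = 28.094433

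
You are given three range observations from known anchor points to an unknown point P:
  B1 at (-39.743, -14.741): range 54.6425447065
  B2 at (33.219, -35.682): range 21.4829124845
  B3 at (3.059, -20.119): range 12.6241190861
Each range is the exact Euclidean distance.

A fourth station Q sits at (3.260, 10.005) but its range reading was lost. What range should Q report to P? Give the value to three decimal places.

eq1: (x + 39.743)² + (y + 14.741)² = 54.6425447065²
eq2: (x − 33.219)² + (y + 35.682)² = 21.4829124845²
eq3: (x − 3.059)² + (y + 20.119)² = 12.6241190861²
eq3−eq2, eq3−eq1 (x²,y² cancel):
  60.320·x − 31.126·y = 1660.428297
  -85.604·x + 10.756·y = -1443.767821
det = 60.320·10.756 − -31.126·-85.604 = -2015.708184
x = (1660.428297·10.756 − -31.126·-1443.767821) / -2015.708184 = 13.434063
y = (60.320·-1443.767821 − 1660.428297·-85.604) / -2015.708184 = -27.311110
|P − Q| = √((13.434063 − 3.260)² + (-27.311110 − 10.005)²) = 38.678206

38.678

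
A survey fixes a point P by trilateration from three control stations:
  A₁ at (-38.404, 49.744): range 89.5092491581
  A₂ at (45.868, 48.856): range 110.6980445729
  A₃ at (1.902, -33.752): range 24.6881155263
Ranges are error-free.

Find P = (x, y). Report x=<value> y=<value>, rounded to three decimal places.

eq1: (x + 38.404)² + (y − 49.744)² = 89.5092491581²
eq2: (x − 45.868)² + (y − 48.856)² = 110.6980445729²
eq3: (x − 1.902)² + (y + 33.752)² = 24.6881155263²
eq2−eq3, eq2−eq1 (x²,y² cancel):
  -87.932·x − 165.216·y = 8296.586972
  -168.544·x + 1.776·y = 3700.701979
det = -87.932·1.776 − -165.216·-168.544 = -28002.332736
x = (8296.586972·1.776 − -165.216·3700.701979) / -28002.332736 = -22.360634
y = (-87.932·3700.701979 − 8296.586972·-168.544) / -28002.332736 = -38.315730

x=-22.361 y=-38.316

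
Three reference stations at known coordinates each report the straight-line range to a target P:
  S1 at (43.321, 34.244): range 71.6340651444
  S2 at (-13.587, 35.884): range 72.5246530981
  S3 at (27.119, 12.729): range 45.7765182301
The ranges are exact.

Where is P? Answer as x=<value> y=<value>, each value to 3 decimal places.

eq1: (x − 43.321)² + (y − 34.244)² = 71.6340651444²
eq2: (x + 13.587)² + (y − 35.884)² = 72.5246530981²
eq3: (x − 27.119)² + (y − 12.729)² = 45.7765182301²
eq3−eq2, eq3−eq1 (x²,y² cancel):
  -81.412·x + 46.310·y = -2589.535263
  32.404·x + 43.030·y = -884.056693
det = -81.412·43.030 − 46.310·32.404 = -5003.787600
x = (-2589.535263·43.030 − 46.310·-884.056693) / -5003.787600 = 14.086736
y = (-81.412·-884.056693 − -2589.535263·32.404) / -5003.787600 = -31.153226

x=14.087 y=-31.153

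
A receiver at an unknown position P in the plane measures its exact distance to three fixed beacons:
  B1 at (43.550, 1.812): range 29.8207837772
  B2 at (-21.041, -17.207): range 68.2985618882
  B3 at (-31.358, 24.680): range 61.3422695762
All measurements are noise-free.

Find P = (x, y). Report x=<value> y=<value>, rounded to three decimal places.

eq1: (x − 43.550)² + (y − 1.812)² = 29.8207837772²
eq2: (x + 21.041)² + (y + 17.207)² = 68.2985618882²
eq3: (x + 31.358)² + (y − 24.680)² = 61.3422695762²
eq3−eq1, eq3−eq2 (x²,y² cancel):
  149.816·x − 45.736·y = 3181.054172
  20.634·x − 83.774·y = -1755.441553
det = 149.816·-83.774 − -45.736·20.634 = -11606.968960
x = (3181.054172·-83.774 − -45.736·-1755.441553) / -11606.968960 = 29.876577
y = (149.816·-1755.441553 − 3181.054172·20.634) / -11606.968960 = 28.313258

x=29.877 y=28.313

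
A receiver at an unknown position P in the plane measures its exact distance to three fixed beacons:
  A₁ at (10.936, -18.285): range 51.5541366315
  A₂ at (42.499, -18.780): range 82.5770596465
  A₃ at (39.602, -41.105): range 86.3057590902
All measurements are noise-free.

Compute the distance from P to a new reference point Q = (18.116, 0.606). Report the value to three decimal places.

eq1: (x − 10.936)² + (y + 18.285)² = 51.5541366315²
eq2: (x − 42.499)² + (y + 18.780)² = 82.5770596465²
eq3: (x − 39.602)² + (y + 41.105)² = 86.3057590902²
eq3−eq1, eq3−eq2 (x²,y² cancel):
  -57.332·x + 45.640·y = 1986.852940
  5.794·x + 44.650·y = -469.372756
det = -57.332·44.650 − 45.640·5.794 = -2824.311960
x = (1986.852940·44.650 − 45.640·-469.372756) / -2824.311960 = -38.995394
y = (-57.332·-469.372756 − 1986.852940·5.794) / -2824.311960 = -5.452037
|P − Q| = √((-38.995394 − 18.116)² + (-5.452037 − 0.606)²) = 57.431795

57.432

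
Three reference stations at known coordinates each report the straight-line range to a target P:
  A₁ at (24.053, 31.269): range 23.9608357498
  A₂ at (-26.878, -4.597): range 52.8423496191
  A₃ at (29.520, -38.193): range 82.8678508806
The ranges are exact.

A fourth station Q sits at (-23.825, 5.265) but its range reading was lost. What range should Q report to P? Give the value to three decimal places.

42.984

eq1: (x − 24.053)² + (y − 31.269)² = 23.9608357498²
eq2: (x + 26.878)² + (y + 4.597)² = 52.8423496191²
eq3: (x − 29.520)² + (y + 38.193)² = 82.8678508806²
eq3−eq1, eq3−eq2 (x²,y² cancel):
  -10.934·x + 138.924·y = 5519.120581
  -112.796·x + 67.192·y = 2488.190440
det = -10.934·67.192 − 138.924·-112.796 = 14935.394176
x = (5519.120581·67.192 − 138.924·2488.190440) / 14935.394176 = 1.685351
y = (-10.934·2488.190440 − 5519.120581·-112.796) / 14935.394176 = 39.860270
|P − Q| = √((1.685351 − -23.825)² + (39.860270 − 5.265)²) = 42.983843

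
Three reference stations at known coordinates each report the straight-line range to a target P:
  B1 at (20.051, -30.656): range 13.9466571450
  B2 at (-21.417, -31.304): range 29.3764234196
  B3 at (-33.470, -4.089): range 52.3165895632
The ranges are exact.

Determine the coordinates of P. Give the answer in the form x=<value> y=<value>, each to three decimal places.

x=7.466 y=-36.666

eq1: (x − 20.051)² + (y + 30.656)² = 13.9466571450²
eq2: (x + 21.417)² + (y + 31.304)² = 29.3764234196²
eq3: (x + 33.470)² + (y + 4.089)² = 52.3165895632²
eq2−eq1, eq2−eq3 (x²,y² cancel):
  82.936·x + 1.296·y = 571.669639
  -24.106·x + 54.430·y = -2175.718775
det = 82.936·54.430 − 1.296·-24.106 = 4545.447856
x = (571.669639·54.430 − 1.296·-2175.718775) / 4545.447856 = 7.465867
y = (82.936·-2175.718775 − 571.669639·-24.106) / 4545.447856 = -36.666298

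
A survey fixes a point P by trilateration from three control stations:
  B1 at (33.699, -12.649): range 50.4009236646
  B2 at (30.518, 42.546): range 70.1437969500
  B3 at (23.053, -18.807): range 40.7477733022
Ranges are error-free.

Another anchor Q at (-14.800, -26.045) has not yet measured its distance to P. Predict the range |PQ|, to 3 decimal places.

eq1: (x − 33.699)² + (y + 12.649)² = 50.4009236646²
eq2: (x − 30.518)² + (y − 42.546)² = 70.1437969500²
eq3: (x − 23.053)² + (y + 18.807)² = 40.7477733022²
eq1−eq3, eq1−eq2 (x²,y² cancel):
  -21.292·x − 12.316·y = 469.396333
  -6.362·x + 110.390·y = -934.008506
det = -21.292·110.390 − -12.316·-6.362 = -2428.778272
x = (469.396333·110.390 − -12.316·-934.008506) / -2428.778272 = -16.598227
y = (-21.292·-934.008506 − 469.396333·-6.362) / -2428.778272 = -9.417578
|P − Q| = √((-16.598227 − -14.800)² + (-9.417578 − -26.045)²) = 16.724377

16.724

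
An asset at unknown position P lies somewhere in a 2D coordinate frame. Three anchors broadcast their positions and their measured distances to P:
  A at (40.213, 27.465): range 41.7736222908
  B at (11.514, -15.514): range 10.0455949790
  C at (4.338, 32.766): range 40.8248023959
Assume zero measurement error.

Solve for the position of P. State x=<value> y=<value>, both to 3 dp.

eq1: (x − 40.213)² + (y − 27.465)² = 41.7736222908²
eq2: (x − 11.514)² + (y + 15.514)² = 10.0455949790²
eq3: (x − 4.338)² + (y − 32.766)² = 40.8248023959²
eq3−eq2, eq3−eq1 (x²,y² cancel):
  14.352·x − 96.560·y = 846.577904
  71.750·x − 10.602·y = 1200.611565
det = 14.352·-10.602 − -96.560·71.750 = 6776.020096
x = (846.577904·-10.602 − -96.560·1200.611565) / 6776.020096 = 15.784433
y = (14.352·1200.611565 − 846.577904·71.750) / 6776.020096 = -6.421290

x=15.784 y=-6.421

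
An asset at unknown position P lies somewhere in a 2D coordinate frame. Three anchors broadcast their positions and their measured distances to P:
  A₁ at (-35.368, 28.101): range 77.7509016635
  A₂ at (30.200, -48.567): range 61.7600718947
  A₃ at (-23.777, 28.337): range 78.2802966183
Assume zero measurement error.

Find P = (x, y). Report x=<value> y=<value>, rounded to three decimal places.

eq1: (x + 35.368)² + (y − 28.101)² = 77.7509016635²
eq2: (x − 30.200)² + (y + 48.567)² = 61.7600718947²
eq3: (x + 23.777)² + (y − 28.337)² = 78.2802966183²
eq3−eq2, eq3−eq1 (x²,y² cancel):
  107.954·x − 153.808·y = 4215.960549
  -23.182·x − 0.472·y = 754.832456
det = 107.954·-0.472 − -153.808·-23.182 = -3616.531344
x = (4215.960549·-0.472 − -153.808·754.832456) / -3616.531344 = -31.552149
y = (107.954·754.832456 − 4215.960549·-23.182) / -3616.531344 = -49.556208

x=-31.552 y=-49.556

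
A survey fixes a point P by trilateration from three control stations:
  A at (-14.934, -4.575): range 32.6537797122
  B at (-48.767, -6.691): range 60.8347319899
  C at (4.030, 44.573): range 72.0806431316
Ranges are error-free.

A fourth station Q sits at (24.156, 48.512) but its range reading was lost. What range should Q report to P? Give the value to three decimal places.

eq1: (x + 14.934)² + (y + 4.575)² = 32.6537797122²
eq2: (x + 48.767)² + (y + 6.691)² = 60.8347319899²
eq3: (x − 4.030)² + (y − 44.573)² = 72.0806431316²
eq3−eq1, eq3−eq2 (x²,y² cancel):
  -37.928·x − 98.296·y = 2370.311537
  -105.594·x − 102.528·y = 1914.751039
det = -37.928·-102.528 − -98.296·-105.594 = -6490.785840
x = (2370.311537·-102.528 − -98.296·1914.751039) / -6490.785840 = 8.444422
y = (-37.928·1914.751039 − 2370.311537·-105.594) / -6490.785840 = -27.372340
|P − Q| = √((8.444422 − 24.156)² + (-27.372340 − 48.512)²) = 77.493786

77.494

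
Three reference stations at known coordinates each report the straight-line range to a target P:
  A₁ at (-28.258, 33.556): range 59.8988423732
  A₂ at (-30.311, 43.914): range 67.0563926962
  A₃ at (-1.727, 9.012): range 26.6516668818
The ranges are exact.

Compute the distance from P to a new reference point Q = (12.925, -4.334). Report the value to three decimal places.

15.388

eq1: (x + 28.258)² + (y − 33.556)² = 59.8988423732²
eq2: (x + 30.311)² + (y − 43.914)² = 67.0563926962²
eq3: (x + 1.727)² + (y − 9.012)² = 26.6516668818²
eq2−eq3, eq2−eq1 (x²,y² cancel):
  57.168·x − 69.804·y = 1023.251010
  4.106·x − 20.716·y = -13.987933
det = 57.168·-20.716 − -69.804·4.106 = -897.677064
x = (1023.251010·-20.716 − -69.804·-13.987933) / -897.677064 = 24.701624
y = (57.168·-13.987933 − 1023.251010·4.106) / -897.677064 = 5.571191
|P − Q| = √((24.701624 − 12.925)² + (5.571191 − -4.334)²) = 15.388362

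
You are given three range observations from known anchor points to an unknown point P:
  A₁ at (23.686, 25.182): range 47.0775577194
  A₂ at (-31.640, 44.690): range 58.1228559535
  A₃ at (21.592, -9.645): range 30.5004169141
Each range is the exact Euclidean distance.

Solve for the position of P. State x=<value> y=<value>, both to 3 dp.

x=-8.897 y=-8.798

eq1: (x − 23.686)² + (y − 25.182)² = 47.0775577194²
eq2: (x + 31.640)² + (y − 44.690)² = 58.1228559535²
eq3: (x − 21.592)² + (y + 9.645)² = 30.5004169141²
eq3−eq2, eq3−eq1 (x²,y² cancel):
  -106.464·x + 108.670·y = -8.945741
  4.188·x + 69.654·y = -650.101778
det = -106.464·69.654 − 108.670·4.188 = -7870.753416
x = (-8.945741·69.654 − 108.670·-650.101778) / -7870.753416 = -8.896665
y = (-106.464·-650.101778 − -8.945741·4.188) / -7870.753416 = -8.798383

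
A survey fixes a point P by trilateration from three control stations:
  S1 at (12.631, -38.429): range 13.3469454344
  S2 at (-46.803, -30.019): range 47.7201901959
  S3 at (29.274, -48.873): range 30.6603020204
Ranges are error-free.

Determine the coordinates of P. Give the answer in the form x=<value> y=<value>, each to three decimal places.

eq1: (x − 12.631)² + (y + 38.429)² = 13.3469454344²
eq2: (x + 46.803)² + (y + 30.019)² = 47.7201901959²
eq3: (x − 29.274)² + (y + 48.873)² = 30.6603020204²
eq2−eq1, eq2−eq3 (x²,y² cancel):
  118.868·x − 16.820·y = 643.744632
  152.154·x − 37.708·y = 1491.038467
det = 118.868·-37.708 − -16.820·152.154 = -1923.044264
x = (643.744632·-37.708 − -16.820·1491.038467) / -1923.044264 = -0.418578
y = (118.868·1491.038467 − 643.744632·152.154) / -1923.044264 = -41.230689

x=-0.419 y=-41.231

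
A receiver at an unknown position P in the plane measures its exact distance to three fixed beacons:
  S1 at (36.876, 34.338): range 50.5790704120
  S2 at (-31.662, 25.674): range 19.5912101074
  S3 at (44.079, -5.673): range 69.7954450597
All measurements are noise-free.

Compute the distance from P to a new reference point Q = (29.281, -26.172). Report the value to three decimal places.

73.527

eq1: (x − 36.876)² + (y − 34.338)² = 50.5790704120²
eq2: (x + 31.662)² + (y − 25.674)² = 19.5912101074²
eq3: (x − 44.079)² + (y + 5.673)² = 69.7954450597²
eq1−eq2, eq1−eq3 (x²,y² cancel):
  -137.076·x − 17.328·y = 1297.125750
  14.406·x − 80.022·y = -2876.958237
det = -137.076·-80.022 − -17.328·14.406 = 11218.722840
x = (1297.125750·-80.022 − -17.328·-2876.958237) / 11218.722840 = -13.695902
y = (-137.076·-2876.958237 − 1297.125750·14.406) / 11218.722840 = 33.486480
|P − Q| = √((-13.695902 − 29.281)² + (33.486480 − -26.172)²) = 73.526514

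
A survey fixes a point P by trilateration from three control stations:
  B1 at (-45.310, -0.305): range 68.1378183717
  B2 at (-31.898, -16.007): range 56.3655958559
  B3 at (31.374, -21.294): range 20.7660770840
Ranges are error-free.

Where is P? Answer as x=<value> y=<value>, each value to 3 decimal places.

eq1: (x + 45.310)² + (y + 0.305)² = 68.1378183717²
eq2: (x + 31.898)² + (y + 16.007)² = 56.3655958559²
eq3: (x − 31.374)² + (y + 21.294)² = 20.7660770840²
eq1−eq3, eq1−eq2 (x²,y² cancel):
  153.368·x − 41.978·y = 3596.205522
  26.824·x − 31.404·y = 686.299224
det = 153.368·-31.404 − -41.978·26.824 = -3690.350800
x = (3596.205522·-31.404 − -41.978·686.299224) / -3690.350800 = 22.796144
y = (153.368·686.299224 − 3596.205522·26.824) / -3690.350800 = -2.382354

x=22.796 y=-2.382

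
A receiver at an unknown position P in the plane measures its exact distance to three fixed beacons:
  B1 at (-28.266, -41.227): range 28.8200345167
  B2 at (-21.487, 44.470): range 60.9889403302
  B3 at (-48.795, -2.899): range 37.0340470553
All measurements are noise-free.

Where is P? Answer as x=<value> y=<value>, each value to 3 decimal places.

eq1: (x + 28.266)² + (y + 41.227)² = 28.8200345167²
eq2: (x + 21.487)² + (y − 44.470)² = 60.9889403302²
eq3: (x + 48.795)² + (y + 2.899)² = 37.0340470553²
eq2−eq3, eq2−eq1 (x²,y² cancel):
  -54.616·x − 94.738·y = 2298.214358
  -13.558·x − 171.394·y = 2948.416669
det = -54.616·-171.394 − -94.738·-13.558 = 8076.396900
x = (2298.214358·-171.394 − -94.738·2948.416669) / 8076.396900 = -14.186159
y = (-54.616·2948.416669 − 2298.214358·-13.558) / 8076.396900 = -16.080380

x=-14.186 y=-16.080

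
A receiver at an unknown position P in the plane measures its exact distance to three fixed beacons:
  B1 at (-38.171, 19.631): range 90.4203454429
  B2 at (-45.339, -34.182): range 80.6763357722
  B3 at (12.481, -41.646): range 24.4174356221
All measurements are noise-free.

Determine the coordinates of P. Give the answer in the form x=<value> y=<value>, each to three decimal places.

eq1: (x + 38.171)² + (y − 19.631)² = 90.4203454429²
eq2: (x + 45.339)² + (y + 34.182)² = 80.6763357722²
eq3: (x − 12.481)² + (y + 41.646)² = 24.4174356221²
eq3−eq1, eq3−eq2 (x²,y² cancel):
  -101.304·x + 122.554·y = -7627.390983
  -115.640·x + 14.928·y = -4578.590623
det = -101.304·14.928 − 122.554·-115.640 = 12659.878448
x = (-7627.390983·14.928 − 122.554·-4578.590623) / 12659.878448 = 35.329162
y = (-101.304·-4578.590623 − -7627.390983·-115.640) / 12659.878448 = -33.033646

x=35.329 y=-33.034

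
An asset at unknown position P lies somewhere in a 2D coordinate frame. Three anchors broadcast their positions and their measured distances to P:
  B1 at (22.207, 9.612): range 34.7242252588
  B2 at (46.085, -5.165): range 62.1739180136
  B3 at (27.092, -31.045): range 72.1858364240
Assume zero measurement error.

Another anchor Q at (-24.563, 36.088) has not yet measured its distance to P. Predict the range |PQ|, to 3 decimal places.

eq1: (x − 22.207)² + (y − 9.612)² = 34.7242252588²
eq2: (x − 46.085)² + (y + 5.165)² = 62.1739180136²
eq3: (x − 27.092)² + (y + 31.045)² = 72.1858364240²
eq2−eq1, eq2−eq3 (x²,y² cancel):
  -47.756·x + 29.554·y = 1094.861204
  -37.986·x − 51.760·y = -1797.934860
det = -47.756·-51.760 − 29.554·-37.986 = 3594.488804
x = (1094.861204·-51.760 − 29.554·-1797.934860) / 3594.488804 = -0.983130
y = (-47.756·-1797.934860 − 1094.861204·-37.986) / 3594.488804 = 35.457497
|P − Q| = √((-0.983130 − -24.563)² + (35.457497 − 36.088)²) = 23.588298

23.588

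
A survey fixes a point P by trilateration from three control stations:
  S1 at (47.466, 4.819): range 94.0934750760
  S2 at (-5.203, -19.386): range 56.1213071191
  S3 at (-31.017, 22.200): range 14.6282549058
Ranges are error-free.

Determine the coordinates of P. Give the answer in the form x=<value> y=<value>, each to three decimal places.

eq1: (x − 47.466)² + (y − 4.819)² = 94.0934750760²
eq2: (x + 5.203)² + (y + 19.386)² = 56.1213071191²
eq3: (x + 31.017)² + (y − 22.200)² = 14.6282549058²
eq2−eq1, eq2−eq3 (x²,y² cancel):
  105.338·x + 48.410·y = -3830.625227
  -51.628·x + 83.172·y = 3987.621355
det = 105.338·83.172 − 48.410·-51.628 = 11260.483616
x = (-3830.625227·83.172 − 48.410·3987.621355) / 11260.483616 = -45.436904
y = (105.338·3987.621355 − -3830.625227·-51.628) / 11260.483616 = 19.739875

x=-45.437 y=19.740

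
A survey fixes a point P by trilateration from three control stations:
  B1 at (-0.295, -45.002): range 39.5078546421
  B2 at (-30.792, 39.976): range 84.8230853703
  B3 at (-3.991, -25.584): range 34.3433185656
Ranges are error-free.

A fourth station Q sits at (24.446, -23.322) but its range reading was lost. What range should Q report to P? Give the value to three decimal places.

eq1: (x + 0.295)² + (y + 45.002)² = 39.5078546421²
eq2: (x + 30.792)² + (y − 39.976)² = 84.8230853703²
eq3: (x + 3.991)² + (y + 25.584)² = 34.3433185656²
eq2−eq3, eq2−eq1 (x²,y² cancel):
  53.602·x − 131.120·y = 4139.733579
  60.994·x − 169.956·y = 5113.124422
det = 53.602·-169.956 − -131.120·60.994 = -1112.448232
x = (4139.733579·-169.956 − -131.120·5113.124422) / -1112.448232 = 29.789868
y = (53.602·5113.124422 − 4139.733579·60.994) / -1112.448232 = -19.393968
|P − Q| = √((29.789868 − 24.446)² + (-19.393968 − -23.322)²) = 6.632221

6.632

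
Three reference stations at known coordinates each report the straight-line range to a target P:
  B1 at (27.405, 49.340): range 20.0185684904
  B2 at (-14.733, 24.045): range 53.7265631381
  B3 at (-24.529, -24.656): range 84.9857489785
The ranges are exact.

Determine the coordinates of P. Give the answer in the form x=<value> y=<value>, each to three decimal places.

x=38.315 y=32.556

eq1: (x − 27.405)² + (y − 49.340)² = 20.0185684904²
eq2: (x + 14.733)² + (y − 24.045)² = 53.7265631381²
eq3: (x + 24.529)² + (y + 24.656)² = 84.9857489785²
eq2−eq1, eq2−eq3 (x²,y² cancel):
  84.276·x + 50.590·y = 4876.046813
  -19.592·x − 97.402·y = -3921.667080
det = 84.276·-97.402 − 50.590·-19.592 = -7217.491672
x = (4876.046813·-97.402 − 50.590·-3921.667080) / -7217.491672 = 38.315191
y = (84.276·-3921.667080 − 4876.046813·-19.592) / -7217.491672 = 32.555757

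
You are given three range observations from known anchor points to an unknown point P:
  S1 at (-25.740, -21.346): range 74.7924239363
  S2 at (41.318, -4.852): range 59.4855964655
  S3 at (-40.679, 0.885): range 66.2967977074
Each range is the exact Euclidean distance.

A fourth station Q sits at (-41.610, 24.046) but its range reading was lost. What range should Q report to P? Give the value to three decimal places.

54.610

eq1: (x + 25.740)² + (y + 21.346)² = 74.7924239363²
eq2: (x − 41.318)² + (y + 4.852)² = 59.4855964655²
eq3: (x + 40.679)² + (y − 0.885)² = 66.2967977074²
eq2−eq1, eq2−eq3 (x²,y² cancel):
  -134.116·x − 32.988·y = -2667.890203
  -163.994·x + 11.474·y = -931.883961
det = -134.116·11.474 − -32.988·-163.994 = -6948.681056
x = (-2667.890203·11.474 − -32.988·-931.883961) / -6948.681056 = 8.829353
y = (-134.116·-931.883961 − -2667.890203·-163.994) / -6948.681056 = 44.977951
|P − Q| = √((8.829353 − -41.610)² + (44.977951 − 24.046)²) = 54.610209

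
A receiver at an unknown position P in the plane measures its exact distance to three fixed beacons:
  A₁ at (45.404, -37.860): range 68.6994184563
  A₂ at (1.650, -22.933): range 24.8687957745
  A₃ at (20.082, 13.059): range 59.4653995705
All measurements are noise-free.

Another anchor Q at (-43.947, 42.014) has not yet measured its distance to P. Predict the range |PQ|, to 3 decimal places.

eq1: (x − 45.404)² + (y + 37.860)² = 68.6994184563²
eq2: (x − 1.650)² + (y + 22.933)² = 24.8687957745²
eq3: (x − 20.082)² + (y − 13.059)² = 59.4653995705²
eq3−eq2, eq3−eq1 (x²,y² cancel):
  -36.864·x − 71.984·y = 2872.497527
  50.644·x − 101.838·y = 1737.602261
det = -36.864·-101.838 − -71.984·50.644 = 7399.713728
x = (2872.497527·-101.838 − -71.984·1737.602261) / 7399.713728 = -22.629232
y = (-36.864·1737.602261 − 2872.497527·50.644) / 7399.713728 = -28.315924
|P − Q| = √((-22.629232 − -43.947)² + (-28.315924 − 42.014)²) = 73.489764

73.490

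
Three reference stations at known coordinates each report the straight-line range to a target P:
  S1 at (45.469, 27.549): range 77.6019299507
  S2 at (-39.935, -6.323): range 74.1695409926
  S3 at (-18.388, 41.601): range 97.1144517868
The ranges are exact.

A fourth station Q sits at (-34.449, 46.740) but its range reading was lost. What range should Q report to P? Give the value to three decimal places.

eq1: (x − 45.469)² + (y − 27.549)² = 77.6019299507²
eq2: (x + 39.935)² + (y + 6.323)² = 74.1695409926²
eq3: (x + 18.388)² + (y − 41.601)² = 97.1144517868²
eq3−eq1, eq3−eq2 (x²,y² cancel):
  127.714·x − 28.104·y = 4166.772831
  -43.094·x − 95.848·y = 3496.118744
det = 127.714·-95.848 − -28.104·-43.094 = -13452.245248
x = (4166.772831·-95.848 − -28.104·3496.118744) / -13452.245248 = 22.384510
y = (127.714·3496.118744 − 4166.772831·-43.094) / -13452.245248 = -46.539905
|P − Q| = √((22.384510 − -34.449)² + (-46.539905 − 46.740)²) = 109.229980

109.230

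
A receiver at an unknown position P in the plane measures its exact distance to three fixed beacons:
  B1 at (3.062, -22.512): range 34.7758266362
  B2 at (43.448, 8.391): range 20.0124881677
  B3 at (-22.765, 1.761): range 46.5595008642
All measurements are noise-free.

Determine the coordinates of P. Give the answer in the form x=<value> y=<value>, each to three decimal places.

eq1: (x − 3.062)² + (y + 22.512)² = 34.7758266362²
eq2: (x − 43.448)² + (y − 8.391)² = 20.0124881677²
eq3: (x + 22.765)² + (y − 1.761)² = 46.5595008642²
eq1−eq3, eq1−eq2 (x²,y² cancel):
  -51.654·x + 48.546·y = -953.248644
  80.772·x + 61.806·y = 2250.830033
det = -51.654·61.806 − 48.546·80.772 = -7113.684636
x = (-953.248644·61.806 − 48.546·2250.830033) / -7113.684636 = 23.642499
y = (-51.654·2250.830033 − -953.248644·80.772) / -7113.684636 = 5.520146

x=23.642 y=5.520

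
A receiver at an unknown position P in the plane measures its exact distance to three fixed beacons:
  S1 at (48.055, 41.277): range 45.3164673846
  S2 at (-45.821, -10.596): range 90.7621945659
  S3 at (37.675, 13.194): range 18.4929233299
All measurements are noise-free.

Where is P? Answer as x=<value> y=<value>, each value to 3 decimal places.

eq1: (x − 48.055)² + (y − 41.277)² = 45.3164673846²
eq2: (x + 45.821)² + (y + 10.596)² = 90.7621945659²
eq3: (x − 37.675)² + (y − 13.194)² = 18.4929233299²
eq1−eq2, eq1−eq3 (x²,y² cancel):
  -187.752·x − 103.746·y = -7985.428243
  -20.760·x − 56.166·y = -707.992490
det = -187.752·-56.166 − -103.746·-20.760 = 8391.511872
x = (-7985.428243·-56.166 − -103.746·-707.992490) / 8391.511872 = 44.694946
y = (-187.752·-707.992490 − -7985.428243·-20.760) / 8391.511872 = -3.914728

x=44.695 y=-3.915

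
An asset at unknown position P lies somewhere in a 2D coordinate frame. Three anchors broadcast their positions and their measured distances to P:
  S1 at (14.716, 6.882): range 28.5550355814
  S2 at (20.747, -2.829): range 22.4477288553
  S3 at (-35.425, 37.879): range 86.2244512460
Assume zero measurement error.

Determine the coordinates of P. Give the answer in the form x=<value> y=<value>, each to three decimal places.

x=42.766 y=1.536

eq1: (x − 14.716)² + (y − 6.882)² = 28.5550355814²
eq2: (x − 20.747)² + (y + 2.829)² = 22.4477288553²
eq3: (x + 35.425)² + (y − 37.879)² = 86.2244512460²
eq3−eq2, eq3−eq1 (x²,y² cancel):
  112.344·x − 81.416·y = 4679.447446
  100.282·x − 61.994·y = 4193.439250
det = 112.344·-61.994 − -81.416·100.282 = 1199.905376
x = (4679.447446·-61.994 − -81.416·4193.439250) / 1199.905376 = 42.766193
y = (112.344·4193.439250 − 4679.447446·100.282) / 1199.905376 = 1.536280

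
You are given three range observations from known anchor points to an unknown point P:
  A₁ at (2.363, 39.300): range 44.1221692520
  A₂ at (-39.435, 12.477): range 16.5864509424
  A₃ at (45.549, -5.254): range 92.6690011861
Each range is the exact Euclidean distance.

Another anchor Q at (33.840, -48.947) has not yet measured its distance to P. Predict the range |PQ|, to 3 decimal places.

107.764

eq1: (x − 2.363)² + (y − 39.300)² = 44.1221692520²
eq2: (x + 39.435)² + (y − 12.477)² = 16.5864509424²
eq3: (x − 45.549)² + (y + 5.254)² = 92.6690011861²
eq1−eq2, eq1−eq3 (x²,y² cancel):
  -83.596·x − 53.646·y = 1832.376450
  86.372·x − 89.108·y = -6088.535813
det = -83.596·-89.108 − -53.646·86.372 = 12082.584680
x = (1832.376450·-89.108 − -53.646·-6088.535813) / 12082.584680 = -40.546374
y = (-83.596·-6088.535813 − 1832.376450·86.372) / 12082.584680 = 29.026175
|P − Q| = √((-40.546374 − 33.840)² + (29.026175 − -48.947)²) = 107.764320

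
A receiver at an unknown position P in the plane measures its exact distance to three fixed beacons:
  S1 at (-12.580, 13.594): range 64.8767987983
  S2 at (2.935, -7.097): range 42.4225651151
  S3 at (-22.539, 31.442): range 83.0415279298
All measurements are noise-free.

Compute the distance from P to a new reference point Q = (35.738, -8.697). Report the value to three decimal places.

12.702

eq1: (x + 12.580)² + (y − 13.594)² = 64.8767987983²
eq2: (x − 2.935)² + (y + 7.097)² = 42.4225651151²
eq3: (x + 22.539)² + (y − 31.442)² = 83.0415279298²
eq1−eq2, eq1−eq3 (x²,y² cancel):
  31.030·x − 41.382·y = 2125.253389
  -19.918·x + 35.696·y = -1533.343690
det = 31.030·35.696 − -41.382·-19.918 = 283.400204
x = (2125.253389·35.696 − -41.382·-1533.343690) / 283.400204 = 43.790429
y = (31.030·-1533.343690 − 2125.253389·-19.918) / 283.400204 = -18.521009
|P − Q| = √((43.790429 − 35.738)² + (-18.521009 − -8.697)²) = 12.702471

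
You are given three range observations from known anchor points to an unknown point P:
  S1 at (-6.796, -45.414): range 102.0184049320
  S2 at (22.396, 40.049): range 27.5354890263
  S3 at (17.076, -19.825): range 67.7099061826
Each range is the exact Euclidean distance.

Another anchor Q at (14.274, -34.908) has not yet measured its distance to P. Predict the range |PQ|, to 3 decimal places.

82.402

eq1: (x + 6.796)² + (y + 45.414)² = 102.0184049320²
eq2: (x − 22.396)² + (y − 40.049)² = 27.5354890263²
eq3: (x − 17.076)² + (y + 19.825)² = 67.7099061826²
eq1−eq2, eq1−eq3 (x²,y² cancel):
  58.384·x + 170.926·y = 9646.437994
  47.744·x + 51.178·y = 4399.126939
det = 58.384·51.178 − 170.926·47.744 = -5172.714592
x = (9646.437994·51.178 − 170.926·4399.126939) / -5172.714592 = 49.923452
y = (58.384·4399.126939 − 9646.437994·47.744) / -5172.714592 = 39.383752
|P − Q| = √((49.923452 − 14.274)² + (39.383752 − -34.908)²) = 82.402353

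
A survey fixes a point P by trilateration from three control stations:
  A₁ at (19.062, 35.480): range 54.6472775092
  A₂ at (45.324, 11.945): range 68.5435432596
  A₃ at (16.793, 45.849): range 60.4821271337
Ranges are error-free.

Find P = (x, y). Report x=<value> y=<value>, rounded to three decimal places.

eq1: (x − 19.062)² + (y − 35.480)² = 54.6472775092²
eq2: (x − 45.324)² + (y − 11.945)² = 68.5435432596²
eq3: (x − 16.793)² + (y − 45.849)² = 60.4821271337²
eq3−eq2, eq3−eq1 (x²,y² cancel):
  57.062·x − 67.808·y = -1227.317269
  4.538·x − 20.738·y = -90.182643
det = 57.062·-20.738 − -67.808·4.538 = -875.639052
x = (-1227.317269·-20.738 − -67.808·-90.182643) / -875.639052 = -22.083301
y = (57.062·-90.182643 − -1227.317269·4.538) / -875.639052 = -0.483720

x=-22.083 y=-0.484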